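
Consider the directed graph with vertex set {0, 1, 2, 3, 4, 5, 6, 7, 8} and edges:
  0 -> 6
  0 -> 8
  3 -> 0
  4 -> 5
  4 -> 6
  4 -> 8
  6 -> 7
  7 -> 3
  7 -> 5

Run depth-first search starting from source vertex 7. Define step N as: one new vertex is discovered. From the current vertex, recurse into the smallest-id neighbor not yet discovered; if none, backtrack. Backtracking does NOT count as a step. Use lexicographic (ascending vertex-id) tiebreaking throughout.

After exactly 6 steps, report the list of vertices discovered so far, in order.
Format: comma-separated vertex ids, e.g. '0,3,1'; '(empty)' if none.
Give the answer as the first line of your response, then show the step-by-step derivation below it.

7,3,0,6,8,5

step 1: discover 7; path=7; order=7
step 2: discover 3; path=7>3; order=7,3
step 3: discover 0; path=7>3>0; order=7,3,0
step 4: discover 6; path=7>3>0>6; order=7,3,0,6
step 5: discover 8; path=7>3>0>8; order=7,3,0,6,8
step 6: discover 5; path=7>5; order=7,3,0,6,8,5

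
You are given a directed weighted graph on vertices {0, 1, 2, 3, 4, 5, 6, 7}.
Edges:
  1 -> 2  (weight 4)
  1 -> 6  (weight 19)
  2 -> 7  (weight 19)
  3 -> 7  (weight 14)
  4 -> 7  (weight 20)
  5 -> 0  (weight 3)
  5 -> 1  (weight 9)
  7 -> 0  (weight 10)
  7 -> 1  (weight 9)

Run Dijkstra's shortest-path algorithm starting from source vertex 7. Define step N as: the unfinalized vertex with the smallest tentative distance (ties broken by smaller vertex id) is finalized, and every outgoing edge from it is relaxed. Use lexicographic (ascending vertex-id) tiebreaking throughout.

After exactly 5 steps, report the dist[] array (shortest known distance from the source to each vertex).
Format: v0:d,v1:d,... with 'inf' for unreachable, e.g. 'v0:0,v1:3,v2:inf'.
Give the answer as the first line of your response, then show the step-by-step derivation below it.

v0:10,v1:9,v2:13,v3:inf,v4:inf,v5:inf,v6:28,v7:0

step 1: dist = v0:10,v1:9,v2:inf,v3:inf,v4:inf,v5:inf,v6:inf,v7:0
step 2: dist = v0:10,v1:9,v2:13,v3:inf,v4:inf,v5:inf,v6:28,v7:0
step 3: dist = v0:10,v1:9,v2:13,v3:inf,v4:inf,v5:inf,v6:28,v7:0
step 4: dist = v0:10,v1:9,v2:13,v3:inf,v4:inf,v5:inf,v6:28,v7:0
step 5: dist = v0:10,v1:9,v2:13,v3:inf,v4:inf,v5:inf,v6:28,v7:0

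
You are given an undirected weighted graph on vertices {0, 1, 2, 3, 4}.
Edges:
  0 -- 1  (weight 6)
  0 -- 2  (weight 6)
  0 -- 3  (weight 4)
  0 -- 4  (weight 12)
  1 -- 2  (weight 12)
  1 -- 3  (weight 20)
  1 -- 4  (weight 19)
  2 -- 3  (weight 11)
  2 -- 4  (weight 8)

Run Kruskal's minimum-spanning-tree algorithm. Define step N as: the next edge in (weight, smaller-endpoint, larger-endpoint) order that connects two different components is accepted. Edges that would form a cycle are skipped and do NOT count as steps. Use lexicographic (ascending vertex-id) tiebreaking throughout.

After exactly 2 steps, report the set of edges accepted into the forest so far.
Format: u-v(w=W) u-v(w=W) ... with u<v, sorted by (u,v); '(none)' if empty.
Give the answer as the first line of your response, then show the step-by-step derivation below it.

0-1(w=6) 0-3(w=4)

step 1: add edge 0-3 (w=4); MST = {0-3(w=4)}
step 2: add edge 0-1 (w=6); MST = {0-1(w=6) 0-3(w=4)}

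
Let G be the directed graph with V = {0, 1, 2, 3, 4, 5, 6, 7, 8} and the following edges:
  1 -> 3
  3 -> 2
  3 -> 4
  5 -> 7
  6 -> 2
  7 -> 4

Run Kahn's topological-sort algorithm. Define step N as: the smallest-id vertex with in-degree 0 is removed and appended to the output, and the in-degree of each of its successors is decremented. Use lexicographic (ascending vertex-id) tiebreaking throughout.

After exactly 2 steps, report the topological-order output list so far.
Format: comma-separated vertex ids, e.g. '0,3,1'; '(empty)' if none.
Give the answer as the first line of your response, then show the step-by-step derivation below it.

0,1

step 1: output 0; order=[0]; indeg=(0,0,2,1,2,0,0,1,0)
step 2: output 1; order=[0,1]; indeg=(0,0,2,0,2,0,0,1,0)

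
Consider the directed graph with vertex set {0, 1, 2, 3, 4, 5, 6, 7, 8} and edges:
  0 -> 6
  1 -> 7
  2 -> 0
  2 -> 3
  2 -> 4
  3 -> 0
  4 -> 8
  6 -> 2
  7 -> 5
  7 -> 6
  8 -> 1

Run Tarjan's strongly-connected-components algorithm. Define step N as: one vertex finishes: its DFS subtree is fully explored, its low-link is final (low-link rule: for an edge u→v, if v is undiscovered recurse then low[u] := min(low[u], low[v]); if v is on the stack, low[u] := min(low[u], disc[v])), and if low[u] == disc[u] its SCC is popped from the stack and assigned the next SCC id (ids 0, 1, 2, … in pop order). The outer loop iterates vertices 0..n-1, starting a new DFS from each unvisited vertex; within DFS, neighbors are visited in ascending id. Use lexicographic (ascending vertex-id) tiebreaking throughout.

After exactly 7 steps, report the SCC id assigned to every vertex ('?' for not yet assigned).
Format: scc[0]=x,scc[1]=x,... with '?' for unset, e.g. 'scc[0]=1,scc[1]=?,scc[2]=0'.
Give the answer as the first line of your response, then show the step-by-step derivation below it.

scc[0]=?,scc[1]=?,scc[2]=?,scc[3]=?,scc[4]=?,scc[5]=0,scc[6]=?,scc[7]=?,scc[8]=?

step 1: low=(low[0]=0,low[1]=?,low[2]=0,low[3]=0,low[4]=?,low[5]=?,low[6]=1,low[7]=?,low[8]=?); scc=(scc[0]=?,scc[1]=?,scc[2]=?,scc[3]=?,scc[4]=?,scc[5]=?,scc[6]=?,scc[7]=?,scc[8]=?)
step 2: low=(low[0]=0,low[1]=6,low[2]=0,low[3]=0,low[4]=4,low[5]=8,low[6]=1,low[7]=7,low[8]=5); scc=(scc[0]=?,scc[1]=?,scc[2]=?,scc[3]=?,scc[4]=?,scc[5]=0,scc[6]=?,scc[7]=?,scc[8]=?)
step 3: low=(low[0]=0,low[1]=6,low[2]=0,low[3]=0,low[4]=4,low[5]=8,low[6]=1,low[7]=1,low[8]=5); scc=(scc[0]=?,scc[1]=?,scc[2]=?,scc[3]=?,scc[4]=?,scc[5]=0,scc[6]=?,scc[7]=?,scc[8]=?)
step 4: low=(low[0]=0,low[1]=1,low[2]=0,low[3]=0,low[4]=4,low[5]=8,low[6]=1,low[7]=1,low[8]=5); scc=(scc[0]=?,scc[1]=?,scc[2]=?,scc[3]=?,scc[4]=?,scc[5]=0,scc[6]=?,scc[7]=?,scc[8]=?)
step 5: low=(low[0]=0,low[1]=1,low[2]=0,low[3]=0,low[4]=4,low[5]=8,low[6]=1,low[7]=1,low[8]=1); scc=(scc[0]=?,scc[1]=?,scc[2]=?,scc[3]=?,scc[4]=?,scc[5]=0,scc[6]=?,scc[7]=?,scc[8]=?)
step 6: low=(low[0]=0,low[1]=1,low[2]=0,low[3]=0,low[4]=1,low[5]=8,low[6]=1,low[7]=1,low[8]=1); scc=(scc[0]=?,scc[1]=?,scc[2]=?,scc[3]=?,scc[4]=?,scc[5]=0,scc[6]=?,scc[7]=?,scc[8]=?)
step 7: low=(low[0]=0,low[1]=1,low[2]=0,low[3]=0,low[4]=1,low[5]=8,low[6]=1,low[7]=1,low[8]=1); scc=(scc[0]=?,scc[1]=?,scc[2]=?,scc[3]=?,scc[4]=?,scc[5]=0,scc[6]=?,scc[7]=?,scc[8]=?)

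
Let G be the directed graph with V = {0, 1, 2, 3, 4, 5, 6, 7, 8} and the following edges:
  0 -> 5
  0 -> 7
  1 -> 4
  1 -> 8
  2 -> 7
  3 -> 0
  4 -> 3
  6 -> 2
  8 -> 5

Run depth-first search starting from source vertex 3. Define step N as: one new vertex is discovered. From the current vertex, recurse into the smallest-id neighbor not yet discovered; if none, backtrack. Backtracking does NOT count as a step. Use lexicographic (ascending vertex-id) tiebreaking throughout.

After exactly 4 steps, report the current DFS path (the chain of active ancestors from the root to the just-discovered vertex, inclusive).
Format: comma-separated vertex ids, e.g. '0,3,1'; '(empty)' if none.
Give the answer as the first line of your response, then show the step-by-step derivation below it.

3,0,7

step 1: discover 3; path=3; order=3
step 2: discover 0; path=3>0; order=3,0
step 3: discover 5; path=3>0>5; order=3,0,5
step 4: discover 7; path=3>0>7; order=3,0,5,7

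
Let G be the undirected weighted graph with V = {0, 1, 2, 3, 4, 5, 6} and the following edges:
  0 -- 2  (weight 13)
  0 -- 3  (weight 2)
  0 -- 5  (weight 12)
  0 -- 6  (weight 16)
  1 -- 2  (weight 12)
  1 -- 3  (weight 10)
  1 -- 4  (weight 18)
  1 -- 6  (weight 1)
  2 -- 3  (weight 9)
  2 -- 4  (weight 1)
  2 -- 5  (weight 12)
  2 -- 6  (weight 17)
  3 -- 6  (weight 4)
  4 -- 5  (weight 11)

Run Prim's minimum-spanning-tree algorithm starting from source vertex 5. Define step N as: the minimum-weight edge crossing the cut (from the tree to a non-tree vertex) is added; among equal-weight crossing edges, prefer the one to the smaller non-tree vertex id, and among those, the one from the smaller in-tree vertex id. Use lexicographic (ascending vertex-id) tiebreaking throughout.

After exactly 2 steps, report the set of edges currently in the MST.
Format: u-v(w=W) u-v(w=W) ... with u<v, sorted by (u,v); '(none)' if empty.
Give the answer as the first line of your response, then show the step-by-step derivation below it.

2-4(w=1) 4-5(w=11)

step 1: add edge 4-5 (w=11); MST = {4-5(w=11)}
step 2: add edge 2-4 (w=1); MST = {2-4(w=1) 4-5(w=11)}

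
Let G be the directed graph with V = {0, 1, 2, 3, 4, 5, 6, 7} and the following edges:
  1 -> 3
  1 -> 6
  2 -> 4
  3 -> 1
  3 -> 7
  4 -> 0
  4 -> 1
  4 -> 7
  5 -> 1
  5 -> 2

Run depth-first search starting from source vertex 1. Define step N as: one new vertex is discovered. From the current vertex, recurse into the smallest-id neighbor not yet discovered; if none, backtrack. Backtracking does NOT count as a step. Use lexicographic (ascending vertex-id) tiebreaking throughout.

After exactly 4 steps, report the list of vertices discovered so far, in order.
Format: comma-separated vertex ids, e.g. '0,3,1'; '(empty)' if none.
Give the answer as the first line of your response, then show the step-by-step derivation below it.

1,3,7,6

step 1: discover 1; path=1; order=1
step 2: discover 3; path=1>3; order=1,3
step 3: discover 7; path=1>3>7; order=1,3,7
step 4: discover 6; path=1>6; order=1,3,7,6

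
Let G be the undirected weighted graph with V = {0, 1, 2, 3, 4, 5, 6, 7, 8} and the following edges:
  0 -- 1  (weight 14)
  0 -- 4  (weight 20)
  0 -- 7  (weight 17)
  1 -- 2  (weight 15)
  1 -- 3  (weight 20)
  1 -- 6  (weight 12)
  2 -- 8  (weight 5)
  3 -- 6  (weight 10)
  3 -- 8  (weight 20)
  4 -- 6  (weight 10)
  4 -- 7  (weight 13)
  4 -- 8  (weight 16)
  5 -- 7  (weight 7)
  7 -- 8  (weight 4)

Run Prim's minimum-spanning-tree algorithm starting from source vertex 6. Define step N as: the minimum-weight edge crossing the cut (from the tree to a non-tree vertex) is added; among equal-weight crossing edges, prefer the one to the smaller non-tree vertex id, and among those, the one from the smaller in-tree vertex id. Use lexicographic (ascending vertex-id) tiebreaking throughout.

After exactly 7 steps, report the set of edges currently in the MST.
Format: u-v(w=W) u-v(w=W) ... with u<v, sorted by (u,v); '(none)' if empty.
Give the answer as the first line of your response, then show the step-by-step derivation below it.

1-6(w=12) 2-8(w=5) 3-6(w=10) 4-6(w=10) 4-7(w=13) 5-7(w=7) 7-8(w=4)

step 1: add edge 3-6 (w=10); MST = {3-6(w=10)}
step 2: add edge 4-6 (w=10); MST = {3-6(w=10) 4-6(w=10)}
step 3: add edge 1-6 (w=12); MST = {1-6(w=12) 3-6(w=10) 4-6(w=10)}
step 4: add edge 4-7 (w=13); MST = {1-6(w=12) 3-6(w=10) 4-6(w=10) 4-7(w=13)}
step 5: add edge 7-8 (w=4); MST = {1-6(w=12) 3-6(w=10) 4-6(w=10) 4-7(w=13) 7-8(w=4)}
step 6: add edge 2-8 (w=5); MST = {1-6(w=12) 2-8(w=5) 3-6(w=10) 4-6(w=10) 4-7(w=13) 7-8(w=4)}
step 7: add edge 5-7 (w=7); MST = {1-6(w=12) 2-8(w=5) 3-6(w=10) 4-6(w=10) 4-7(w=13) 5-7(w=7) 7-8(w=4)}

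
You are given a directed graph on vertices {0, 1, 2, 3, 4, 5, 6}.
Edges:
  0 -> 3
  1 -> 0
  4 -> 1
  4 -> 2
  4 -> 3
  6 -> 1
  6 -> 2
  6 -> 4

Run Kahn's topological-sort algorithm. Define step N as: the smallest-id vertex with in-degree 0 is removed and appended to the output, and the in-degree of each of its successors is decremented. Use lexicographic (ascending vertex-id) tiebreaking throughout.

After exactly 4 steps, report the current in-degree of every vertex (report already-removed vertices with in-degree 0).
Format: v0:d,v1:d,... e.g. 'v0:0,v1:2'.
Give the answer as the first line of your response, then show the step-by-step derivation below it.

v0:0,v1:0,v2:0,v3:1,v4:0,v5:0,v6:0

step 1: output 5; order=[5]; indeg=(1,2,2,2,1,0,0)
step 2: output 6; order=[5,6]; indeg=(1,1,1,2,0,0,0)
step 3: output 4; order=[5,6,4]; indeg=(1,0,0,1,0,0,0)
step 4: output 1; order=[5,6,4,1]; indeg=(0,0,0,1,0,0,0)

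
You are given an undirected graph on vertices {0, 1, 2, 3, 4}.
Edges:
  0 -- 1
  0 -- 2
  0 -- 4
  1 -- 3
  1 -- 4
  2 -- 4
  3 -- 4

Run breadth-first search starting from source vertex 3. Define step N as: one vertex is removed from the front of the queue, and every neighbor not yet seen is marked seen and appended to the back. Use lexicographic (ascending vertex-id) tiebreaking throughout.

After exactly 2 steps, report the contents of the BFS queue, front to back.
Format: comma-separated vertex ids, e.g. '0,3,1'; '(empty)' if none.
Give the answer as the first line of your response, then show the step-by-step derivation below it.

4,0

step 1: dequeue 3; queue=[1,4]; order=3
step 2: dequeue 1; queue=[4,0]; order=3,1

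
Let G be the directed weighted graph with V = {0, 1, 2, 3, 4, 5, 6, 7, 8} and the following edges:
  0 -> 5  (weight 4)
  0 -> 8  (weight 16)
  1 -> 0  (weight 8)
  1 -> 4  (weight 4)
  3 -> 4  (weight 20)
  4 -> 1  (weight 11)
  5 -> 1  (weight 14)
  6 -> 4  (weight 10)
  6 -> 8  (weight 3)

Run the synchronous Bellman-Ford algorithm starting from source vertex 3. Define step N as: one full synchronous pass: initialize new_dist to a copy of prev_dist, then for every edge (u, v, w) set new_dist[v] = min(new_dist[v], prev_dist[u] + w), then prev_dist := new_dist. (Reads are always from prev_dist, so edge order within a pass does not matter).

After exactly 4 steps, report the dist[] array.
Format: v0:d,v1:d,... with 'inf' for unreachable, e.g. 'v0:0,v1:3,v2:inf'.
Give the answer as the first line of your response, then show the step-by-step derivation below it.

v0:39,v1:31,v2:inf,v3:0,v4:20,v5:43,v6:inf,v7:inf,v8:55

step 1: dist = v0:inf,v1:inf,v2:inf,v3:0,v4:20,v5:inf,v6:inf,v7:inf,v8:inf
step 2: dist = v0:inf,v1:31,v2:inf,v3:0,v4:20,v5:inf,v6:inf,v7:inf,v8:inf
step 3: dist = v0:39,v1:31,v2:inf,v3:0,v4:20,v5:inf,v6:inf,v7:inf,v8:inf
step 4: dist = v0:39,v1:31,v2:inf,v3:0,v4:20,v5:43,v6:inf,v7:inf,v8:55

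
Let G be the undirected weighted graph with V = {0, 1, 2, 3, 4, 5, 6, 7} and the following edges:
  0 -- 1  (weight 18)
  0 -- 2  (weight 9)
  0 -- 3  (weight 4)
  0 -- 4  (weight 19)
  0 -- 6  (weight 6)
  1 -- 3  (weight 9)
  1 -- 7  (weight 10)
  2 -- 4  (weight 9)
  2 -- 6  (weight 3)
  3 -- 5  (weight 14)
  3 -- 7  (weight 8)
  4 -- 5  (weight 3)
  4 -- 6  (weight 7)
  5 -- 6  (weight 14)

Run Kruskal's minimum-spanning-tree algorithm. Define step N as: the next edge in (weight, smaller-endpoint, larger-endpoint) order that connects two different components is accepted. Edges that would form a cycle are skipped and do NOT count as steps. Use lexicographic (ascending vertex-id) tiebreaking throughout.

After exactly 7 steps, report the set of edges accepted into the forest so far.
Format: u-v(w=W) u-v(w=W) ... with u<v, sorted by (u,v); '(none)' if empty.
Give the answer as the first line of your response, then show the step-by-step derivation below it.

0-3(w=4) 0-6(w=6) 1-3(w=9) 2-6(w=3) 3-7(w=8) 4-5(w=3) 4-6(w=7)

step 1: add edge 2-6 (w=3); MST = {2-6(w=3)}
step 2: add edge 4-5 (w=3); MST = {2-6(w=3) 4-5(w=3)}
step 3: add edge 0-3 (w=4); MST = {0-3(w=4) 2-6(w=3) 4-5(w=3)}
step 4: add edge 0-6 (w=6); MST = {0-3(w=4) 0-6(w=6) 2-6(w=3) 4-5(w=3)}
step 5: add edge 4-6 (w=7); MST = {0-3(w=4) 0-6(w=6) 2-6(w=3) 4-5(w=3) 4-6(w=7)}
step 6: add edge 3-7 (w=8); MST = {0-3(w=4) 0-6(w=6) 2-6(w=3) 3-7(w=8) 4-5(w=3) 4-6(w=7)}
step 7: add edge 1-3 (w=9); MST = {0-3(w=4) 0-6(w=6) 1-3(w=9) 2-6(w=3) 3-7(w=8) 4-5(w=3) 4-6(w=7)}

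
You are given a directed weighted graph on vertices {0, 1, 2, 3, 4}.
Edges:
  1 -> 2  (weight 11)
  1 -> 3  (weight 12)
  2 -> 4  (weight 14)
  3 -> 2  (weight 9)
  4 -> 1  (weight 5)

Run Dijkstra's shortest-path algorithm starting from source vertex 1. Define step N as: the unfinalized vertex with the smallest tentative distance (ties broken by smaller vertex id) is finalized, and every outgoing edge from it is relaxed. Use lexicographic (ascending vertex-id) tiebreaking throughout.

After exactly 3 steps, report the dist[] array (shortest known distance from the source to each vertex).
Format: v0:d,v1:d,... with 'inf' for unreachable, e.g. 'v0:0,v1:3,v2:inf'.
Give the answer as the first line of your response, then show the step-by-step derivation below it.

v0:inf,v1:0,v2:11,v3:12,v4:25

step 1: dist = v0:inf,v1:0,v2:11,v3:12,v4:inf
step 2: dist = v0:inf,v1:0,v2:11,v3:12,v4:25
step 3: dist = v0:inf,v1:0,v2:11,v3:12,v4:25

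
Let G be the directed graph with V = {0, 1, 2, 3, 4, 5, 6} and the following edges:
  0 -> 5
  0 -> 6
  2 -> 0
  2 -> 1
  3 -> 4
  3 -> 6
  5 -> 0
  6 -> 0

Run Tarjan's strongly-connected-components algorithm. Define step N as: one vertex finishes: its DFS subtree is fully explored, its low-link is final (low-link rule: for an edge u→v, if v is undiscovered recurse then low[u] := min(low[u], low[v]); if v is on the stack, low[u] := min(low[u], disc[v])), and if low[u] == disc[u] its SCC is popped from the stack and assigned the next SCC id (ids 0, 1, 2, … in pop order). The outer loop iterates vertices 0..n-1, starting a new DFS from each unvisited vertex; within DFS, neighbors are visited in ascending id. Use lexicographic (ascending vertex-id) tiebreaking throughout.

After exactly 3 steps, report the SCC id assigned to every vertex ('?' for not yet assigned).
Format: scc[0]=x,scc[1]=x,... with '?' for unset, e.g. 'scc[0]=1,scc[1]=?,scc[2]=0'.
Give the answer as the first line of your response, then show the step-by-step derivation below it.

scc[0]=0,scc[1]=?,scc[2]=?,scc[3]=?,scc[4]=?,scc[5]=0,scc[6]=0

step 1: low=(low[0]=0,low[1]=?,low[2]=?,low[3]=?,low[4]=?,low[5]=0,low[6]=?); scc=(scc[0]=?,scc[1]=?,scc[2]=?,scc[3]=?,scc[4]=?,scc[5]=?,scc[6]=?)
step 2: low=(low[0]=0,low[1]=?,low[2]=?,low[3]=?,low[4]=?,low[5]=0,low[6]=0); scc=(scc[0]=?,scc[1]=?,scc[2]=?,scc[3]=?,scc[4]=?,scc[5]=?,scc[6]=?)
step 3: low=(low[0]=0,low[1]=?,low[2]=?,low[3]=?,low[4]=?,low[5]=0,low[6]=0); scc=(scc[0]=0,scc[1]=?,scc[2]=?,scc[3]=?,scc[4]=?,scc[5]=0,scc[6]=0)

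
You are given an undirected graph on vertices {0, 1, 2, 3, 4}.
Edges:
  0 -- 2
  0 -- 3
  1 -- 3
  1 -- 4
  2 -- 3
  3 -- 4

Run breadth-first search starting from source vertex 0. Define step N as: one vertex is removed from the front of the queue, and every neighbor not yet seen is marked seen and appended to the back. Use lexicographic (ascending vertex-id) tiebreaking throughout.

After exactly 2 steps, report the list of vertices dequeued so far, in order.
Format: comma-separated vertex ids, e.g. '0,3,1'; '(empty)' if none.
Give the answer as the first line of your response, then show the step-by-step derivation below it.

0,2

step 1: dequeue 0; queue=[2,3]; order=0
step 2: dequeue 2; queue=[3]; order=0,2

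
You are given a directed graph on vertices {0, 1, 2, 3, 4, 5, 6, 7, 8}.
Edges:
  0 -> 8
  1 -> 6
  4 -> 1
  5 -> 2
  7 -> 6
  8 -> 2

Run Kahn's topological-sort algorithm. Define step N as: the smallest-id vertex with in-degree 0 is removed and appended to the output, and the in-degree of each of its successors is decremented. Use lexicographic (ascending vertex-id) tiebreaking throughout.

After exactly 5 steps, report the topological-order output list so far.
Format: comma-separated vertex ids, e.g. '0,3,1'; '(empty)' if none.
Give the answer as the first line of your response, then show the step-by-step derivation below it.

0,3,4,1,5

step 1: output 0; order=[0]; indeg=(0,1,2,0,0,0,2,0,0)
step 2: output 3; order=[0,3]; indeg=(0,1,2,0,0,0,2,0,0)
step 3: output 4; order=[0,3,4]; indeg=(0,0,2,0,0,0,2,0,0)
step 4: output 1; order=[0,3,4,1]; indeg=(0,0,2,0,0,0,1,0,0)
step 5: output 5; order=[0,3,4,1,5]; indeg=(0,0,1,0,0,0,1,0,0)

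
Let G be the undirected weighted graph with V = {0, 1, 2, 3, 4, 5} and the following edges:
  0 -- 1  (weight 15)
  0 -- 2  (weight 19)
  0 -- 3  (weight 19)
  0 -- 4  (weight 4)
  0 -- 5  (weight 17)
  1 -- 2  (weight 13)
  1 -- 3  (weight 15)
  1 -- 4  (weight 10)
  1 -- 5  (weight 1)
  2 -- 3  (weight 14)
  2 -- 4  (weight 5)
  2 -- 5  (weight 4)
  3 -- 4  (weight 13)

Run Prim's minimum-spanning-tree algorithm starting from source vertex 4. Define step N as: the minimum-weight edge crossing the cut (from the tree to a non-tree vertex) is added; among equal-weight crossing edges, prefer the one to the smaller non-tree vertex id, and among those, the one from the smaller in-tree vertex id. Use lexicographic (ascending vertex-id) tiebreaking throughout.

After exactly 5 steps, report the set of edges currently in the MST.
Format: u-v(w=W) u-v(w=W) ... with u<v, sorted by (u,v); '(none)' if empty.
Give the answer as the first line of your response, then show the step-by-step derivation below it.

0-4(w=4) 1-5(w=1) 2-4(w=5) 2-5(w=4) 3-4(w=13)

step 1: add edge 0-4 (w=4); MST = {0-4(w=4)}
step 2: add edge 2-4 (w=5); MST = {0-4(w=4) 2-4(w=5)}
step 3: add edge 2-5 (w=4); MST = {0-4(w=4) 2-4(w=5) 2-5(w=4)}
step 4: add edge 1-5 (w=1); MST = {0-4(w=4) 1-5(w=1) 2-4(w=5) 2-5(w=4)}
step 5: add edge 3-4 (w=13); MST = {0-4(w=4) 1-5(w=1) 2-4(w=5) 2-5(w=4) 3-4(w=13)}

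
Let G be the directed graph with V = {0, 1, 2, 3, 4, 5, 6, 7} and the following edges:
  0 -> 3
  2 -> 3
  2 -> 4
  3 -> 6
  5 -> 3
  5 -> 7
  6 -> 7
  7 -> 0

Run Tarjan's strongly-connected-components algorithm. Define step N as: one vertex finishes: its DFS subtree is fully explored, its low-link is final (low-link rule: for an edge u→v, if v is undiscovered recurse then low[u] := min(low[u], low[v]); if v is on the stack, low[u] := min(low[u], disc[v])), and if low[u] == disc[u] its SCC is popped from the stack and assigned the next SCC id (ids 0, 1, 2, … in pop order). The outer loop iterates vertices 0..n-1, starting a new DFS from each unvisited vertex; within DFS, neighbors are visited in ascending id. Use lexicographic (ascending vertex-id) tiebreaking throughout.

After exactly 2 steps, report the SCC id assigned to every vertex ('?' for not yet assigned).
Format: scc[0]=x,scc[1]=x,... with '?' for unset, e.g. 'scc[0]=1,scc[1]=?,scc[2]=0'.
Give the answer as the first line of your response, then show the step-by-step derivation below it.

scc[0]=?,scc[1]=?,scc[2]=?,scc[3]=?,scc[4]=?,scc[5]=?,scc[6]=?,scc[7]=?

step 1: low=(low[0]=0,low[1]=?,low[2]=?,low[3]=1,low[4]=?,low[5]=?,low[6]=2,low[7]=0); scc=(scc[0]=?,scc[1]=?,scc[2]=?,scc[3]=?,scc[4]=?,scc[5]=?,scc[6]=?,scc[7]=?)
step 2: low=(low[0]=0,low[1]=?,low[2]=?,low[3]=1,low[4]=?,low[5]=?,low[6]=0,low[7]=0); scc=(scc[0]=?,scc[1]=?,scc[2]=?,scc[3]=?,scc[4]=?,scc[5]=?,scc[6]=?,scc[7]=?)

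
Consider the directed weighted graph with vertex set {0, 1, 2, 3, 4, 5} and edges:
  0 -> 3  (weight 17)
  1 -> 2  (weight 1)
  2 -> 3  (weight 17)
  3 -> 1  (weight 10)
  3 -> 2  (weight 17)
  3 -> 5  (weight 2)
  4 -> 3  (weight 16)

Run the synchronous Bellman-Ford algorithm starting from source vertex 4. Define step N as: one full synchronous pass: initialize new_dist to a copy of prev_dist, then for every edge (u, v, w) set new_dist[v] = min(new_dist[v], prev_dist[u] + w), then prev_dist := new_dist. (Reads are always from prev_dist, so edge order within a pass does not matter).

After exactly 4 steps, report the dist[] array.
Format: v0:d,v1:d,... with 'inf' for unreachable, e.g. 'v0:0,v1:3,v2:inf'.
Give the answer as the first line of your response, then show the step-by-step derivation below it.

v0:inf,v1:26,v2:27,v3:16,v4:0,v5:18

step 1: dist = v0:inf,v1:inf,v2:inf,v3:16,v4:0,v5:inf
step 2: dist = v0:inf,v1:26,v2:33,v3:16,v4:0,v5:18
step 3: dist = v0:inf,v1:26,v2:27,v3:16,v4:0,v5:18
step 4: dist = v0:inf,v1:26,v2:27,v3:16,v4:0,v5:18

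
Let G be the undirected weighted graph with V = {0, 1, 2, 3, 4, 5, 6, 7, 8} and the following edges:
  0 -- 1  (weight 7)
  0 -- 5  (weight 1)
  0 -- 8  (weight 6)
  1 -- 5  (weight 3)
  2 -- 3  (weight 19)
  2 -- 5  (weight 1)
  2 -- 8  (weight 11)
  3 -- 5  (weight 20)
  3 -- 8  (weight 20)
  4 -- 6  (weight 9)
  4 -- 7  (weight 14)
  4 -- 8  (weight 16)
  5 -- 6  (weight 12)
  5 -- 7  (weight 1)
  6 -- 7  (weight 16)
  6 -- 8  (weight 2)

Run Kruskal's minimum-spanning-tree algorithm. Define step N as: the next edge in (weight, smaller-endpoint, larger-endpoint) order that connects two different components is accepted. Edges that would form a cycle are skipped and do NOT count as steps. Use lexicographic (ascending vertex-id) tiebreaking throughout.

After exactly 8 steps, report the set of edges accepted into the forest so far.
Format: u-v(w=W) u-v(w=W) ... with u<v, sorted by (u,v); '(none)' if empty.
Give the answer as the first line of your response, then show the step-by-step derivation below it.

0-5(w=1) 0-8(w=6) 1-5(w=3) 2-3(w=19) 2-5(w=1) 4-6(w=9) 5-7(w=1) 6-8(w=2)

step 1: add edge 0-5 (w=1); MST = {0-5(w=1)}
step 2: add edge 2-5 (w=1); MST = {0-5(w=1) 2-5(w=1)}
step 3: add edge 5-7 (w=1); MST = {0-5(w=1) 2-5(w=1) 5-7(w=1)}
step 4: add edge 6-8 (w=2); MST = {0-5(w=1) 2-5(w=1) 5-7(w=1) 6-8(w=2)}
step 5: add edge 1-5 (w=3); MST = {0-5(w=1) 1-5(w=3) 2-5(w=1) 5-7(w=1) 6-8(w=2)}
step 6: add edge 0-8 (w=6); MST = {0-5(w=1) 0-8(w=6) 1-5(w=3) 2-5(w=1) 5-7(w=1) 6-8(w=2)}
step 7: add edge 4-6 (w=9); MST = {0-5(w=1) 0-8(w=6) 1-5(w=3) 2-5(w=1) 4-6(w=9) 5-7(w=1) 6-8(w=2)}
step 8: add edge 2-3 (w=19); MST = {0-5(w=1) 0-8(w=6) 1-5(w=3) 2-3(w=19) 2-5(w=1) 4-6(w=9) 5-7(w=1) 6-8(w=2)}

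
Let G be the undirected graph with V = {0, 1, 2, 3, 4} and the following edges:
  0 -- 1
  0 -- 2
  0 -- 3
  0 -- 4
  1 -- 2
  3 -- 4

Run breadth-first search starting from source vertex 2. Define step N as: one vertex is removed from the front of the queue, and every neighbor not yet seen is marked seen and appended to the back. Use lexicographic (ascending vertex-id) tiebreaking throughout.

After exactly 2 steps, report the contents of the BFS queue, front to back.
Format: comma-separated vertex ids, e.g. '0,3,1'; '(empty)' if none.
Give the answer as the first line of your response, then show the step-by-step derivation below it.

1,3,4

step 1: dequeue 2; queue=[0,1]; order=2
step 2: dequeue 0; queue=[1,3,4]; order=2,0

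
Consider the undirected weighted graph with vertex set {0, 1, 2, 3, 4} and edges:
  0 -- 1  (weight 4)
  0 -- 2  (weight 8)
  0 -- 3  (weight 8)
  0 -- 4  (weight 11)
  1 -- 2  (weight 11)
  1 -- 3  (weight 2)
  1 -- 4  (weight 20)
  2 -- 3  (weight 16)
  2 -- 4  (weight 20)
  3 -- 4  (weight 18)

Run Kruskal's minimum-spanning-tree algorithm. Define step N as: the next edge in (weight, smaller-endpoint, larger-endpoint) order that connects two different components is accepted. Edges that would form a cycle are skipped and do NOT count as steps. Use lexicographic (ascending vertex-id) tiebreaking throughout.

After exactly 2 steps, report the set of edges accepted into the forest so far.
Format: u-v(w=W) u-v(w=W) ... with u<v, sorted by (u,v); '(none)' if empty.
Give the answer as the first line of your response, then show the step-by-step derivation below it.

0-1(w=4) 1-3(w=2)

step 1: add edge 1-3 (w=2); MST = {1-3(w=2)}
step 2: add edge 0-1 (w=4); MST = {0-1(w=4) 1-3(w=2)}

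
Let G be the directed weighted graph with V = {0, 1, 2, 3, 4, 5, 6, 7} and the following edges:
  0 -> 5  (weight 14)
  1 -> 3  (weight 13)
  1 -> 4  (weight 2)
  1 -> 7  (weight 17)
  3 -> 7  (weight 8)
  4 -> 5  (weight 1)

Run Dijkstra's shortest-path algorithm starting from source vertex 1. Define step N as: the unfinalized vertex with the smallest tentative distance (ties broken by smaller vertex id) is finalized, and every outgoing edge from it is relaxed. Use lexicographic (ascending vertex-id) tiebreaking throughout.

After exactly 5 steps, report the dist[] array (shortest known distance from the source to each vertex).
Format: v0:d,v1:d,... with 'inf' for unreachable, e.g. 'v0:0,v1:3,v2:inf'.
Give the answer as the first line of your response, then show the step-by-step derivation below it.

v0:inf,v1:0,v2:inf,v3:13,v4:2,v5:3,v6:inf,v7:17

step 1: dist = v0:inf,v1:0,v2:inf,v3:13,v4:2,v5:inf,v6:inf,v7:17
step 2: dist = v0:inf,v1:0,v2:inf,v3:13,v4:2,v5:3,v6:inf,v7:17
step 3: dist = v0:inf,v1:0,v2:inf,v3:13,v4:2,v5:3,v6:inf,v7:17
step 4: dist = v0:inf,v1:0,v2:inf,v3:13,v4:2,v5:3,v6:inf,v7:17
step 5: dist = v0:inf,v1:0,v2:inf,v3:13,v4:2,v5:3,v6:inf,v7:17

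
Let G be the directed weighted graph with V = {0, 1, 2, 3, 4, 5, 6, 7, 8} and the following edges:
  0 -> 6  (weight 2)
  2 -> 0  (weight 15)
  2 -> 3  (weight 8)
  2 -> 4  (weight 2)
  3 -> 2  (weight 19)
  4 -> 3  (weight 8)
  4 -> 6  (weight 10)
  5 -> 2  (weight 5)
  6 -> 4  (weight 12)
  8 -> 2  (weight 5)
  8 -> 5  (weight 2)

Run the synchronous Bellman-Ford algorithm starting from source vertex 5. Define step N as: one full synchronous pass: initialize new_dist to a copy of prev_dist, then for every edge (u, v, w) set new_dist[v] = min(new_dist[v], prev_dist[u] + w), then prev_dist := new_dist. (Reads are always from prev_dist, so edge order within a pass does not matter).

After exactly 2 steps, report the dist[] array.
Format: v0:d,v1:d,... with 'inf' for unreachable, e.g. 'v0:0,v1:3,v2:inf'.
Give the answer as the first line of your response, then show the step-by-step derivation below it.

v0:20,v1:inf,v2:5,v3:13,v4:7,v5:0,v6:inf,v7:inf,v8:inf

step 1: dist = v0:inf,v1:inf,v2:5,v3:inf,v4:inf,v5:0,v6:inf,v7:inf,v8:inf
step 2: dist = v0:20,v1:inf,v2:5,v3:13,v4:7,v5:0,v6:inf,v7:inf,v8:inf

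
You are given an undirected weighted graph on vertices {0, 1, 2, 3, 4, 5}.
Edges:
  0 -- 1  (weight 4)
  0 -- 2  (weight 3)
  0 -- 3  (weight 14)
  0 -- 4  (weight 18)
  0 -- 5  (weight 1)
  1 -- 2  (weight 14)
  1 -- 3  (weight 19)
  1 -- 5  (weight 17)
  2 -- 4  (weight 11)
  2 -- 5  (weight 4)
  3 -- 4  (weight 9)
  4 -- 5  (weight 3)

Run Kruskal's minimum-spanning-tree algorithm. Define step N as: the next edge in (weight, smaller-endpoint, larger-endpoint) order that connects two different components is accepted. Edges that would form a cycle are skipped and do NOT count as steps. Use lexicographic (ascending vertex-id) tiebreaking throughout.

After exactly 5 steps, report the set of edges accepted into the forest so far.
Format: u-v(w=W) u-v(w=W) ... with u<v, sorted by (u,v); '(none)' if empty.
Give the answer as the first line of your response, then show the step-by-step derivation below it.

0-1(w=4) 0-2(w=3) 0-5(w=1) 3-4(w=9) 4-5(w=3)

step 1: add edge 0-5 (w=1); MST = {0-5(w=1)}
step 2: add edge 0-2 (w=3); MST = {0-2(w=3) 0-5(w=1)}
step 3: add edge 4-5 (w=3); MST = {0-2(w=3) 0-5(w=1) 4-5(w=3)}
step 4: add edge 0-1 (w=4); MST = {0-1(w=4) 0-2(w=3) 0-5(w=1) 4-5(w=3)}
step 5: add edge 3-4 (w=9); MST = {0-1(w=4) 0-2(w=3) 0-5(w=1) 3-4(w=9) 4-5(w=3)}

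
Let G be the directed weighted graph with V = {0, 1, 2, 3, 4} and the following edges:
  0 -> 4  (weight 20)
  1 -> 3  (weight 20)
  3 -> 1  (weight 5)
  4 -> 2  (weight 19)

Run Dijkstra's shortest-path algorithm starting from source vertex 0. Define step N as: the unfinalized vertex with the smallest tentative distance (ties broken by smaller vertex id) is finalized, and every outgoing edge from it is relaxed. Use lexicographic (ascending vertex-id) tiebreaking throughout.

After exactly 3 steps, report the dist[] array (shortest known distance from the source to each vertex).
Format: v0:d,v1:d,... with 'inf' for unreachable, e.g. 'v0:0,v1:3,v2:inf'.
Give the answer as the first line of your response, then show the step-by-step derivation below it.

v0:0,v1:inf,v2:39,v3:inf,v4:20

step 1: dist = v0:0,v1:inf,v2:inf,v3:inf,v4:20
step 2: dist = v0:0,v1:inf,v2:39,v3:inf,v4:20
step 3: dist = v0:0,v1:inf,v2:39,v3:inf,v4:20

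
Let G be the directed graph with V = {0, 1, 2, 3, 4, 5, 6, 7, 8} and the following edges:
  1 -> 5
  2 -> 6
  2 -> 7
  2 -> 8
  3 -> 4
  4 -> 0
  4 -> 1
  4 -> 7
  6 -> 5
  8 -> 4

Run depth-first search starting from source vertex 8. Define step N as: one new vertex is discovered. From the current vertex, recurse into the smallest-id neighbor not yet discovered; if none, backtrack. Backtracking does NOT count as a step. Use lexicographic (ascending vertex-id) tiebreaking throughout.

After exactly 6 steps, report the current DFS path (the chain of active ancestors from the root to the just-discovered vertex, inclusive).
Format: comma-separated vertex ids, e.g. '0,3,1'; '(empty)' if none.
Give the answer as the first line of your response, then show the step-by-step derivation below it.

8,4,7

step 1: discover 8; path=8; order=8
step 2: discover 4; path=8>4; order=8,4
step 3: discover 0; path=8>4>0; order=8,4,0
step 4: discover 1; path=8>4>1; order=8,4,0,1
step 5: discover 5; path=8>4>1>5; order=8,4,0,1,5
step 6: discover 7; path=8>4>7; order=8,4,0,1,5,7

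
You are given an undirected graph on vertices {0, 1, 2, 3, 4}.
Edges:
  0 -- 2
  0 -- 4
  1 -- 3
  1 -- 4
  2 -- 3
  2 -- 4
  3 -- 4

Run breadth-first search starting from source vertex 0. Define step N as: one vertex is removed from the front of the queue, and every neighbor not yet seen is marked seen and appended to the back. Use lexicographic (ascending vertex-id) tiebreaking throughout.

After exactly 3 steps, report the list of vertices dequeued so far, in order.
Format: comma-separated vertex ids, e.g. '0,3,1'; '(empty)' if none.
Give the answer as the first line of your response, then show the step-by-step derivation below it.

0,2,4

step 1: dequeue 0; queue=[2,4]; order=0
step 2: dequeue 2; queue=[4,3]; order=0,2
step 3: dequeue 4; queue=[3,1]; order=0,2,4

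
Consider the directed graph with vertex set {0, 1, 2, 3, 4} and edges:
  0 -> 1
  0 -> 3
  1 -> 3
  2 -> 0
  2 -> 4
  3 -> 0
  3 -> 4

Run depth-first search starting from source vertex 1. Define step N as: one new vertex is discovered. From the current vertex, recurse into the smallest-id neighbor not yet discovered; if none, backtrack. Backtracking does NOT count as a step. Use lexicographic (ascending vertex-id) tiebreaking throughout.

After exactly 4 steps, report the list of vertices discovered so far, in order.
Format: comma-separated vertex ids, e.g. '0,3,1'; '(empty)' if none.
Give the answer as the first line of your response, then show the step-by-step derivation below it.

1,3,0,4

step 1: discover 1; path=1; order=1
step 2: discover 3; path=1>3; order=1,3
step 3: discover 0; path=1>3>0; order=1,3,0
step 4: discover 4; path=1>3>4; order=1,3,0,4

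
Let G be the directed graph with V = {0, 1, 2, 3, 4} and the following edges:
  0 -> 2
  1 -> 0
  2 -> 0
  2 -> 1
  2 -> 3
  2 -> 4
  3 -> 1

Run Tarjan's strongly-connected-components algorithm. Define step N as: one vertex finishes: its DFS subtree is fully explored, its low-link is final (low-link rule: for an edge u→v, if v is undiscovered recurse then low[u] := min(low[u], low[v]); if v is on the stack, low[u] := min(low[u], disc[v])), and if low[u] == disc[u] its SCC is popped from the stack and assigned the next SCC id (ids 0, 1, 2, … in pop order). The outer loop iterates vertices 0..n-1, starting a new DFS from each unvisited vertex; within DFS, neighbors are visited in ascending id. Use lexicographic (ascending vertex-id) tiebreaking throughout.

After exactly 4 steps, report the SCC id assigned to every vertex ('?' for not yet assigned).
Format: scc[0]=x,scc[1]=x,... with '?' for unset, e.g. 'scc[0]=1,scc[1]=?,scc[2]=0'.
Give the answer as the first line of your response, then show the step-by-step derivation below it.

scc[0]=?,scc[1]=?,scc[2]=?,scc[3]=?,scc[4]=0

step 1: low=(low[0]=0,low[1]=0,low[2]=0,low[3]=?,low[4]=?); scc=(scc[0]=?,scc[1]=?,scc[2]=?,scc[3]=?,scc[4]=?)
step 2: low=(low[0]=0,low[1]=0,low[2]=0,low[3]=2,low[4]=?); scc=(scc[0]=?,scc[1]=?,scc[2]=?,scc[3]=?,scc[4]=?)
step 3: low=(low[0]=0,low[1]=0,low[2]=0,low[3]=2,low[4]=4); scc=(scc[0]=?,scc[1]=?,scc[2]=?,scc[3]=?,scc[4]=0)
step 4: low=(low[0]=0,low[1]=0,low[2]=0,low[3]=2,low[4]=4); scc=(scc[0]=?,scc[1]=?,scc[2]=?,scc[3]=?,scc[4]=0)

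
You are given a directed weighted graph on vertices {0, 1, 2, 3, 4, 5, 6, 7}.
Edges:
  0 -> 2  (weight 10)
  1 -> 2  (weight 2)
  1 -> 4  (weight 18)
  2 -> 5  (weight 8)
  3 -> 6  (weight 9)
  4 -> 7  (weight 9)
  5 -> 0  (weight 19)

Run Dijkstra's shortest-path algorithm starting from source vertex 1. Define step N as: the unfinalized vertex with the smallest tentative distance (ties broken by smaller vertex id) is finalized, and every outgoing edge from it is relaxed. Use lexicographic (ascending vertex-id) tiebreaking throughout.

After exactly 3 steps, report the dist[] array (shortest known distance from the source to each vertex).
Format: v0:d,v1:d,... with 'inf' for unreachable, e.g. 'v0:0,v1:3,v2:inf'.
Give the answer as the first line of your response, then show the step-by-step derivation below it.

v0:29,v1:0,v2:2,v3:inf,v4:18,v5:10,v6:inf,v7:inf

step 1: dist = v0:inf,v1:0,v2:2,v3:inf,v4:18,v5:inf,v6:inf,v7:inf
step 2: dist = v0:inf,v1:0,v2:2,v3:inf,v4:18,v5:10,v6:inf,v7:inf
step 3: dist = v0:29,v1:0,v2:2,v3:inf,v4:18,v5:10,v6:inf,v7:inf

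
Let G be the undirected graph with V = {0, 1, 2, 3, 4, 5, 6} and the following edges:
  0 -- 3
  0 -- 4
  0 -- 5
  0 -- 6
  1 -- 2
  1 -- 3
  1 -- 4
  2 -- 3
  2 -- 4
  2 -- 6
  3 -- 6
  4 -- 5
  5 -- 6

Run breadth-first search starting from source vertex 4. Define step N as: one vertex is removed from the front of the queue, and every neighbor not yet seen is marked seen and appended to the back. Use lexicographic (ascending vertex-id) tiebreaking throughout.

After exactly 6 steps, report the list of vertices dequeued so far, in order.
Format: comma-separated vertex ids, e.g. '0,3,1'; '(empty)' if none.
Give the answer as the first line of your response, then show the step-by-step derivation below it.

4,0,1,2,5,3

step 1: dequeue 4; queue=[0,1,2,5]; order=4
step 2: dequeue 0; queue=[1,2,5,3,6]; order=4,0
step 3: dequeue 1; queue=[2,5,3,6]; order=4,0,1
step 4: dequeue 2; queue=[5,3,6]; order=4,0,1,2
step 5: dequeue 5; queue=[3,6]; order=4,0,1,2,5
step 6: dequeue 3; queue=[6]; order=4,0,1,2,5,3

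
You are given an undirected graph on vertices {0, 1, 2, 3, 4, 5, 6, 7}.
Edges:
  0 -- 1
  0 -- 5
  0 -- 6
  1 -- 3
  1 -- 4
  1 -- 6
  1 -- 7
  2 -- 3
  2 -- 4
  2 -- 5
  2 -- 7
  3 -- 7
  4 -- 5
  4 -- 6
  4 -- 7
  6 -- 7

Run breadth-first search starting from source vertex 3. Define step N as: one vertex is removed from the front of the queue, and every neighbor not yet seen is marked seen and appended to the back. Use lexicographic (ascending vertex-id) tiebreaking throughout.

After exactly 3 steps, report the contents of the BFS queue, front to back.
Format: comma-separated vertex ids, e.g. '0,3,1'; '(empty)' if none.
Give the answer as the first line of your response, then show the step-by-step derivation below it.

7,0,4,6,5

step 1: dequeue 3; queue=[1,2,7]; order=3
step 2: dequeue 1; queue=[2,7,0,4,6]; order=3,1
step 3: dequeue 2; queue=[7,0,4,6,5]; order=3,1,2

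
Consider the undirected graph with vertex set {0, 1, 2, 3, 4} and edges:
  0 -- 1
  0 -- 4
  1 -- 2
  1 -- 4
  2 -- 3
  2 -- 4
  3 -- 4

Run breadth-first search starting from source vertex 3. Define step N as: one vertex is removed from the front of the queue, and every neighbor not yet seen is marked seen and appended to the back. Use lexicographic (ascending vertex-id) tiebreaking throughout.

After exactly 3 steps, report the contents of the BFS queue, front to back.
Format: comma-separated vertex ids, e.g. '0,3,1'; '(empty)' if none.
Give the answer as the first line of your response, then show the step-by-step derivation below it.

1,0

step 1: dequeue 3; queue=[2,4]; order=3
step 2: dequeue 2; queue=[4,1]; order=3,2
step 3: dequeue 4; queue=[1,0]; order=3,2,4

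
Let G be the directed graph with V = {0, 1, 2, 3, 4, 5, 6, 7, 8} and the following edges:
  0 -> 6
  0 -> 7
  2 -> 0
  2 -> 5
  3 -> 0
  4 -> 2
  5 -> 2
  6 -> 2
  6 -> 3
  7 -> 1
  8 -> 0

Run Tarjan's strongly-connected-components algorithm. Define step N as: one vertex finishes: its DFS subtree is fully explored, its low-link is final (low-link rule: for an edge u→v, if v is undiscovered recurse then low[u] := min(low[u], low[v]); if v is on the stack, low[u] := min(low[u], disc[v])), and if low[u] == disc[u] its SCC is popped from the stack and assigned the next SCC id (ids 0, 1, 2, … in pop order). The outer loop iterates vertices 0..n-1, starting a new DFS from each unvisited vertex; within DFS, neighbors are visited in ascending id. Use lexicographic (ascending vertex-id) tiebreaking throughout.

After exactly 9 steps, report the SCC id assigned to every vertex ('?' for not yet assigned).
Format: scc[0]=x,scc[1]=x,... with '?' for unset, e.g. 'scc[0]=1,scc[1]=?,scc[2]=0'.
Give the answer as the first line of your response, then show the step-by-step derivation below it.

scc[0]=2,scc[1]=0,scc[2]=2,scc[3]=2,scc[4]=3,scc[5]=2,scc[6]=2,scc[7]=1,scc[8]=4

step 1: low=(low[0]=0,low[1]=?,low[2]=0,low[3]=?,low[4]=?,low[5]=2,low[6]=1,low[7]=?,low[8]=?); scc=(scc[0]=?,scc[1]=?,scc[2]=?,scc[3]=?,scc[4]=?,scc[5]=?,scc[6]=?,scc[7]=?,scc[8]=?)
step 2: low=(low[0]=0,low[1]=?,low[2]=0,low[3]=?,low[4]=?,low[5]=2,low[6]=1,low[7]=?,low[8]=?); scc=(scc[0]=?,scc[1]=?,scc[2]=?,scc[3]=?,scc[4]=?,scc[5]=?,scc[6]=?,scc[7]=?,scc[8]=?)
step 3: low=(low[0]=0,low[1]=?,low[2]=0,low[3]=0,low[4]=?,low[5]=2,low[6]=0,low[7]=?,low[8]=?); scc=(scc[0]=?,scc[1]=?,scc[2]=?,scc[3]=?,scc[4]=?,scc[5]=?,scc[6]=?,scc[7]=?,scc[8]=?)
step 4: low=(low[0]=0,low[1]=?,low[2]=0,low[3]=0,low[4]=?,low[5]=2,low[6]=0,low[7]=?,low[8]=?); scc=(scc[0]=?,scc[1]=?,scc[2]=?,scc[3]=?,scc[4]=?,scc[5]=?,scc[6]=?,scc[7]=?,scc[8]=?)
step 5: low=(low[0]=0,low[1]=6,low[2]=0,low[3]=0,low[4]=?,low[5]=2,low[6]=0,low[7]=5,low[8]=?); scc=(scc[0]=?,scc[1]=0,scc[2]=?,scc[3]=?,scc[4]=?,scc[5]=?,scc[6]=?,scc[7]=?,scc[8]=?)
step 6: low=(low[0]=0,low[1]=6,low[2]=0,low[3]=0,low[4]=?,low[5]=2,low[6]=0,low[7]=5,low[8]=?); scc=(scc[0]=?,scc[1]=0,scc[2]=?,scc[3]=?,scc[4]=?,scc[5]=?,scc[6]=?,scc[7]=1,scc[8]=?)
step 7: low=(low[0]=0,low[1]=6,low[2]=0,low[3]=0,low[4]=?,low[5]=2,low[6]=0,low[7]=5,low[8]=?); scc=(scc[0]=2,scc[1]=0,scc[2]=2,scc[3]=2,scc[4]=?,scc[5]=2,scc[6]=2,scc[7]=1,scc[8]=?)
step 8: low=(low[0]=0,low[1]=6,low[2]=0,low[3]=0,low[4]=7,low[5]=2,low[6]=0,low[7]=5,low[8]=?); scc=(scc[0]=2,scc[1]=0,scc[2]=2,scc[3]=2,scc[4]=3,scc[5]=2,scc[6]=2,scc[7]=1,scc[8]=?)
step 9: low=(low[0]=0,low[1]=6,low[2]=0,low[3]=0,low[4]=7,low[5]=2,low[6]=0,low[7]=5,low[8]=8); scc=(scc[0]=2,scc[1]=0,scc[2]=2,scc[3]=2,scc[4]=3,scc[5]=2,scc[6]=2,scc[7]=1,scc[8]=4)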